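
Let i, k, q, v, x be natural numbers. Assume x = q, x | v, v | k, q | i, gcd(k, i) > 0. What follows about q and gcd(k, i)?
q ≤ gcd(k, i)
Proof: x | v and v | k, hence x | k. Since x = q, q | k. Since q | i, q | gcd(k, i). Since gcd(k, i) > 0, q ≤ gcd(k, i).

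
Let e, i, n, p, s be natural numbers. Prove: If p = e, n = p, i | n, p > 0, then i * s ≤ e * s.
n = p and i | n, therefore i | p. Because p > 0, i ≤ p. p = e, so i ≤ e. Then i * s ≤ e * s.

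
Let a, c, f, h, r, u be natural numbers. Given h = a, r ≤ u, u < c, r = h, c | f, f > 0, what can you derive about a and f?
a < f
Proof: Because r = h and h = a, r = a. Since r ≤ u, a ≤ u. c | f and f > 0, so c ≤ f. u < c, so u < f. From a ≤ u, a < f.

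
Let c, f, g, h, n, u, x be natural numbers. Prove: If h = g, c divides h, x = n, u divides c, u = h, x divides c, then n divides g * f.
u = h and u divides c, so h divides c. Because c divides h, c = h. h = g, so c = g. x divides c, so x divides g. From x = n, n divides g. Then n divides g * f.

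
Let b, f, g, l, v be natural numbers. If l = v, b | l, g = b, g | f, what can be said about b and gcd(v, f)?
b | gcd(v, f)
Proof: From l = v and b | l, b | v. g = b and g | f, therefore b | f. Since b | v, b | gcd(v, f).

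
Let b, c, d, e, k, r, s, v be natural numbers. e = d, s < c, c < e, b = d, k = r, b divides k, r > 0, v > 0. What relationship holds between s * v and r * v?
s * v < r * v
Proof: Because s < c and c < e, s < e. Since e = d, s < d. k = r and b divides k, hence b divides r. r > 0, so b ≤ r. Since b = d, d ≤ r. s < d, so s < r. Combined with v > 0, by multiplying by a positive, s * v < r * v.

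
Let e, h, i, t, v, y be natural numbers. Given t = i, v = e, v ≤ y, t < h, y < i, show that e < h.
v ≤ y and y < i, so v < i. Because v = e, e < i. From t = i and t < h, i < h. Since e < i, e < h.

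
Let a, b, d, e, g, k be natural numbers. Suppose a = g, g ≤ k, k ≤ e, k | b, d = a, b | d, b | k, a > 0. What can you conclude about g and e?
g ≤ e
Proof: b | k and k | b, so b = k. Because d = a and b | d, b | a. Since a > 0, b ≤ a. b = k, so k ≤ a. Since a = g, k ≤ g. Since g ≤ k, k = g. Since k ≤ e, g ≤ e.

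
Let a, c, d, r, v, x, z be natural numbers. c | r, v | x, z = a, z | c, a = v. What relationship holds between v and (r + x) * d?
v | (r + x) * d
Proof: Because z = a and a = v, z = v. z | c and c | r, so z | r. Since z = v, v | r. Since v | x, v | r + x. Then v | (r + x) * d.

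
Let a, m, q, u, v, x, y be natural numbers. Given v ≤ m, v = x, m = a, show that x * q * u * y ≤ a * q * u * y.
v = x and v ≤ m, so x ≤ m. Since m = a, x ≤ a. By multiplying by a non-negative, x * q ≤ a * q. By multiplying by a non-negative, x * q * u ≤ a * q * u. By multiplying by a non-negative, x * q * u * y ≤ a * q * u * y.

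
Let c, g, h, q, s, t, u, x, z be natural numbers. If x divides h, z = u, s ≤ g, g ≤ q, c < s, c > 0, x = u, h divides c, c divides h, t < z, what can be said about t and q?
t < q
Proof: z = u and t < z, hence t < u. h divides c and c divides h, hence h = c. x divides h, so x divides c. From c > 0, x ≤ c. Since c < s, x < s. Since s ≤ g, x < g. From x = u, u < g. From g ≤ q, u < q. Since t < u, t < q.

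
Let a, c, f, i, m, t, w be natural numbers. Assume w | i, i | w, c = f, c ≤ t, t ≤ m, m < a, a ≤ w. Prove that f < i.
w | i and i | w, thus w = i. Because c = f and c ≤ t, f ≤ t. m < a and a ≤ w, hence m < w. Because t ≤ m, t < w. f ≤ t, so f < w. From w = i, f < i.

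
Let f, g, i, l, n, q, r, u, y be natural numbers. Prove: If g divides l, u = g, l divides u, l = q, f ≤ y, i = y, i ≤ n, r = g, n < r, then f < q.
From u = g and l divides u, l divides g. From g divides l, g = l. Since l = q, g = q. i = y and i ≤ n, so y ≤ n. r = g and n < r, thus n < g. y ≤ n, so y < g. Because f ≤ y, f < g. Since g = q, f < q.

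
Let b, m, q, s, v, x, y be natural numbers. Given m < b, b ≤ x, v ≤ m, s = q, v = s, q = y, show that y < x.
v = s and s = q, therefore v = q. q = y, so v = y. Since v ≤ m, y ≤ m. m < b and b ≤ x, so m < x. y ≤ m, so y < x.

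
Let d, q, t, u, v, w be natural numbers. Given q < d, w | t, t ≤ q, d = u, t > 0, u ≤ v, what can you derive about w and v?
w < v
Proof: w | t and t > 0, thus w ≤ t. t ≤ q and q < d, hence t < d. Since d = u, t < u. Since u ≤ v, t < v. From w ≤ t, w < v.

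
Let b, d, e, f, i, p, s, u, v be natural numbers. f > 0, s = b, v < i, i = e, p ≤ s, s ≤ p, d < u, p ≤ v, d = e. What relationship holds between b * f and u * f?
b * f < u * f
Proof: p ≤ s and s ≤ p, therefore p = s. s = b, so p = b. p ≤ v and v < i, so p < i. p = b, so b < i. Since i = e, b < e. d = e and d < u, so e < u. Since b < e, b < u. Since f > 0, by multiplying by a positive, b * f < u * f.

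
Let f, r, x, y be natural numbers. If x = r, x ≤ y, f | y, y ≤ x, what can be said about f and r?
f | r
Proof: y ≤ x and x ≤ y, therefore y = x. From x = r, y = r. Since f | y, f | r.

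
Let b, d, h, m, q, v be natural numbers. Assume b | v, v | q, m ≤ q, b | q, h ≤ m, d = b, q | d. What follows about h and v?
h ≤ v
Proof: From d = b and q | d, q | b. b | q, so b = q. Since b | v, q | v. v | q, so q = v. From h ≤ m and m ≤ q, h ≤ q. Since q = v, h ≤ v.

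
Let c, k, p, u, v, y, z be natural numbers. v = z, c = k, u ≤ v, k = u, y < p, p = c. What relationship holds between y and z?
y < z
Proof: c = k and k = u, so c = u. p = c and y < p, so y < c. Since c = u, y < u. v = z and u ≤ v, so u ≤ z. y < u, so y < z.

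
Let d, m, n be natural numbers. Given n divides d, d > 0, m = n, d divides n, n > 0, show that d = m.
Because n divides d and d > 0, n ≤ d. From d divides n and n > 0, d ≤ n. Since n ≤ d, n = d. m = n, so m = d. Then d = m.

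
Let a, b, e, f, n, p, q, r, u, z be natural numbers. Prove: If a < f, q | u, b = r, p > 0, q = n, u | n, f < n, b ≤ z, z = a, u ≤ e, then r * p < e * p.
From b = r and b ≤ z, r ≤ z. z = a, so r ≤ a. a < f and f < n, so a < n. q = n and q | u, thus n | u. u | n, so u = n. Since u ≤ e, n ≤ e. From a < n, a < e. Since r ≤ a, r < e. Since p > 0, r * p < e * p.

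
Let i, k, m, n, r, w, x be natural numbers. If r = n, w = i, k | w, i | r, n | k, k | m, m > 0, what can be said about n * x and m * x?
n * x ≤ m * x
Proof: w = i and k | w, therefore k | i. Since i | r, k | r. Since r = n, k | n. n | k, so k = n. k | m, so n | m. Since m > 0, n ≤ m. Then n * x ≤ m * x.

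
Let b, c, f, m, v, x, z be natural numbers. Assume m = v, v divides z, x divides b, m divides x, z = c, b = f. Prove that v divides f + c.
Since m divides x and x divides b, m divides b. From b = f, m divides f. m = v, so v divides f. From z = c and v divides z, v divides c. v divides f, so v divides f + c.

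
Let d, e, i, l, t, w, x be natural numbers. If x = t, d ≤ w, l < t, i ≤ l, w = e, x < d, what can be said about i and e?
i < e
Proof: i ≤ l and l < t, thus i < t. Because x = t and x < d, t < d. From w = e and d ≤ w, d ≤ e. t < d, so t < e. Since i < t, i < e.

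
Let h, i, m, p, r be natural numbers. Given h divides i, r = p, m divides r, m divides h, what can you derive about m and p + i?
m divides p + i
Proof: From r = p and m divides r, m divides p. m divides h and h divides i, therefore m divides i. Since m divides p, m divides p + i.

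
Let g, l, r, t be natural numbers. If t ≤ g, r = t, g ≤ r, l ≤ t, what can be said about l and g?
l ≤ g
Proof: r = t and g ≤ r, so g ≤ t. Since t ≤ g, t = g. l ≤ t, so l ≤ g.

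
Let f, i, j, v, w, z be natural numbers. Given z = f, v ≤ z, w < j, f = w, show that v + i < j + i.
z = f and f = w, thus z = w. Since v ≤ z, v ≤ w. Since w < j, v < j. Then v + i < j + i.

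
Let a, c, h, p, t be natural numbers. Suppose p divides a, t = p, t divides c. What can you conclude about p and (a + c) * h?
p divides (a + c) * h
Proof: Because t = p and t divides c, p divides c. Since p divides a, p divides a + c. Then p divides (a + c) * h.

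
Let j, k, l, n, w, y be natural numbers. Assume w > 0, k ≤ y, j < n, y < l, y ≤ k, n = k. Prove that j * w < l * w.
From k ≤ y and y ≤ k, k = y. Because n = k, n = y. Since j < n, j < y. Because y < l, j < l. Since w > 0, j * w < l * w.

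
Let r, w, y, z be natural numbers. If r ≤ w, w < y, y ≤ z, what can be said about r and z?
r < z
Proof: w < y and y ≤ z, thus w < z. Since r ≤ w, r < z.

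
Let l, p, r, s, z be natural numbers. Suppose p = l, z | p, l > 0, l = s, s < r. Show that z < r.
From p = l and z | p, z | l. Since l > 0, z ≤ l. Since l = s, z ≤ s. s < r, so z < r.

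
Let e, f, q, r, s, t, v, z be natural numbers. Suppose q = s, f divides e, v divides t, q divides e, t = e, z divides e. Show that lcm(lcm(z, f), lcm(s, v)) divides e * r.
z divides e and f divides e, hence lcm(z, f) divides e. Because q = s and q divides e, s divides e. t = e and v divides t, so v divides e. s divides e, so lcm(s, v) divides e. lcm(z, f) divides e, so lcm(lcm(z, f), lcm(s, v)) divides e. Then lcm(lcm(z, f), lcm(s, v)) divides e * r.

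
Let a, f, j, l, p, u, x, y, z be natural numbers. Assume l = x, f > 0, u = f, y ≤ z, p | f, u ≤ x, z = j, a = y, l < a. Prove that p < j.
Because p | f and f > 0, p ≤ f. u = f and u ≤ x, thus f ≤ x. Since p ≤ f, p ≤ x. a = y and l < a, thus l < y. y ≤ z, so l < z. l = x, so x < z. z = j, so x < j. Since p ≤ x, p < j.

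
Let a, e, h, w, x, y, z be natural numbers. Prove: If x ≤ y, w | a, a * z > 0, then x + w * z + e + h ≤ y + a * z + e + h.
w | a, so w * z | a * z. a * z > 0, so w * z ≤ a * z. Then w * z + e ≤ a * z + e. Then w * z + e + h ≤ a * z + e + h. x ≤ y, so x + w * z + e + h ≤ y + a * z + e + h.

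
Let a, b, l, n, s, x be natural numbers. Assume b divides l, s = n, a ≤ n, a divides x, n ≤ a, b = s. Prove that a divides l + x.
n ≤ a and a ≤ n, hence n = a. Since s = n, s = a. b = s and b divides l, so s divides l. Since s = a, a divides l. a divides x, so a divides l + x.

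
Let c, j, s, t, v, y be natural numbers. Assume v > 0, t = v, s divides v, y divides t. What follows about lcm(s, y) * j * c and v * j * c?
lcm(s, y) * j * c ≤ v * j * c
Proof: t = v and y divides t, therefore y divides v. s divides v, so lcm(s, y) divides v. v > 0, so lcm(s, y) ≤ v. By multiplying by a non-negative, lcm(s, y) * j ≤ v * j. By multiplying by a non-negative, lcm(s, y) * j * c ≤ v * j * c.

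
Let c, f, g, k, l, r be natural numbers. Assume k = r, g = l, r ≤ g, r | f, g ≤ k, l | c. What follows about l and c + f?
l | c + f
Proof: k = r and g ≤ k, thus g ≤ r. r ≤ g, so r = g. Since r | f, g | f. Because g = l, l | f. l | c, so l | c + f.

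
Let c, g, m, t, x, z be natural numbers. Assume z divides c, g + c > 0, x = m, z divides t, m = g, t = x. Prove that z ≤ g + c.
From x = m and m = g, x = g. Because t = x and z divides t, z divides x. Since x = g, z divides g. Because z divides c, z divides g + c. g + c > 0, so z ≤ g + c.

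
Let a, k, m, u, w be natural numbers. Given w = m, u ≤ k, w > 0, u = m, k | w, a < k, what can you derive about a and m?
a < m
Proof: Since k | w and w > 0, k ≤ w. Since w = m, k ≤ m. Because u = m and u ≤ k, m ≤ k. k ≤ m, so k = m. Since a < k, a < m.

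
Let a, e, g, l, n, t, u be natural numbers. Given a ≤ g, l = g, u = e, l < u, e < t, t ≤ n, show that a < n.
u = e and l < u, hence l < e. e < t and t ≤ n, therefore e < n. l < e, so l < n. l = g, so g < n. a ≤ g, so a < n.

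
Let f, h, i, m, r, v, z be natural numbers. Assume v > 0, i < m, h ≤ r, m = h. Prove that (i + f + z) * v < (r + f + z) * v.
m = h and i < m, hence i < h. Since h ≤ r, i < r. Then i + f < r + f. Then i + f + z < r + f + z. Since v > 0, (i + f + z) * v < (r + f + z) * v.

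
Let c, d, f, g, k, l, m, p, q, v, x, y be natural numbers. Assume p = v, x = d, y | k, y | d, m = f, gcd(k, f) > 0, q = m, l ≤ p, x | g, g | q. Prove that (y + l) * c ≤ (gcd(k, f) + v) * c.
x | g and g | q, therefore x | q. x = d, so d | q. Since y | d, y | q. Since q = m, y | m. From m = f, y | f. Since y | k, y | gcd(k, f). Since gcd(k, f) > 0, y ≤ gcd(k, f). p = v and l ≤ p, hence l ≤ v. y ≤ gcd(k, f), so y + l ≤ gcd(k, f) + v. Then (y + l) * c ≤ (gcd(k, f) + v) * c.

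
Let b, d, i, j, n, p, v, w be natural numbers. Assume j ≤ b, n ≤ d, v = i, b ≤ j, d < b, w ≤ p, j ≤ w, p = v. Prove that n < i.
p = v and v = i, therefore p = i. Because b ≤ j and j ≤ b, b = j. Since n ≤ d and d < b, n < b. b = j, so n < j. j ≤ w, so n < w. Because w ≤ p, n < p. p = i, so n < i.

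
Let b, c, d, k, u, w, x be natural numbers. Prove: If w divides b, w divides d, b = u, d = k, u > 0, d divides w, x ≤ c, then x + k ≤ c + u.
w divides d and d divides w, so w = d. b = u and w divides b, hence w divides u. From w = d, d divides u. u > 0, so d ≤ u. d = k, so k ≤ u. x ≤ c, so x + k ≤ c + u.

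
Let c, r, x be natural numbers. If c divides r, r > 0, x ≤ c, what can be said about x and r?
x ≤ r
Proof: c divides r and r > 0, thus c ≤ r. x ≤ c, so x ≤ r.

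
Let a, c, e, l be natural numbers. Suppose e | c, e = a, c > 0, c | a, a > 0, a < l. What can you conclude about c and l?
c < l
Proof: From e = a and e | c, a | c. c > 0, so a ≤ c. Because c | a and a > 0, c ≤ a. Since a ≤ c, a = c. a < l, so c < l.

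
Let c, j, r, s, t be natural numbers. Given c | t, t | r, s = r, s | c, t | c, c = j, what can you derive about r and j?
r = j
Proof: Since s = r and s | c, r | c. t | c and c | t, therefore t = c. t | r, so c | r. From r | c, r = c. Since c = j, r = j.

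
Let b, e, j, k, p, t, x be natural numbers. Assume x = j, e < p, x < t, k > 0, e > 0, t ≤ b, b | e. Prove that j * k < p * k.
x = j and x < t, hence j < t. b | e and e > 0, thus b ≤ e. t ≤ b, so t ≤ e. Since e < p, t < p. Since j < t, j < p. Since k > 0, j * k < p * k.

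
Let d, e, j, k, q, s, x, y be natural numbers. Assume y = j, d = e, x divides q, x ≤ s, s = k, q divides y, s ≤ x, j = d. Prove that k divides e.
x ≤ s and s ≤ x, thus x = s. s = k, so x = k. y = j and j = d, so y = d. x divides q and q divides y, so x divides y. Since y = d, x divides d. d = e, so x divides e. Since x = k, k divides e.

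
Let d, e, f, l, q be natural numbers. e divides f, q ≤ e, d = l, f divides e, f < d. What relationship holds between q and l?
q < l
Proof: Because f divides e and e divides f, f = e. From f < d, e < d. d = l, so e < l. Since q ≤ e, q < l.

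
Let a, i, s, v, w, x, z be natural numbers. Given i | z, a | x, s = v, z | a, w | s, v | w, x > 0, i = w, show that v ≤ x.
Since s = v and w | s, w | v. Since v | w, w = v. From i = w and i | z, w | z. z | a, so w | a. a | x, so w | x. Since x > 0, w ≤ x. Since w = v, v ≤ x.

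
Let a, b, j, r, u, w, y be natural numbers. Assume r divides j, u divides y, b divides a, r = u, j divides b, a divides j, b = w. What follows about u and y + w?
u divides y + w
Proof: Since b divides a and a divides j, b divides j. Since j divides b, j = b. Since b = w, j = w. Since r divides j, r divides w. r = u, so u divides w. u divides y, so u divides y + w.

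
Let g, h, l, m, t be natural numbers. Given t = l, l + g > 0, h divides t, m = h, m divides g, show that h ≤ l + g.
Since t = l and h divides t, h divides l. Because m = h and m divides g, h divides g. Since h divides l, h divides l + g. From l + g > 0, h ≤ l + g.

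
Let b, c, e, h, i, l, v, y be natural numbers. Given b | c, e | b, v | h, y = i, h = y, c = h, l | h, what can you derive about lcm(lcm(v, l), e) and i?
lcm(lcm(v, l), e) | i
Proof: h = y and y = i, so h = i. From v | h and l | h, lcm(v, l) | h. c = h and b | c, so b | h. Since e | b, e | h. Because lcm(v, l) | h, lcm(lcm(v, l), e) | h. Since h = i, lcm(lcm(v, l), e) | i.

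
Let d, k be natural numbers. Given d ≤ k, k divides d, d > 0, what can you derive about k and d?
k = d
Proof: k divides d and d > 0, therefore k ≤ d. Since d ≤ k, d = k. Then k = d.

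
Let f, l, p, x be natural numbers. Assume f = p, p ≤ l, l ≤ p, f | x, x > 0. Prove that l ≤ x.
Since p ≤ l and l ≤ p, p = l. Since f = p, f = l. f | x and x > 0, therefore f ≤ x. Since f = l, l ≤ x.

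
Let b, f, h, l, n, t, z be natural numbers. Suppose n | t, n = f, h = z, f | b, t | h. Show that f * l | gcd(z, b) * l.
h = z and t | h, therefore t | z. n | t, so n | z. n = f, so f | z. Since f | b, f | gcd(z, b). Then f * l | gcd(z, b) * l.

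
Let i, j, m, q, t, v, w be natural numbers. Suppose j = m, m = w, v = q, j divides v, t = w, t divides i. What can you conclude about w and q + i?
w divides q + i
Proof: j = m and m = w, so j = w. v = q and j divides v, so j divides q. j = w, so w divides q. From t = w and t divides i, w divides i. From w divides q, w divides q + i.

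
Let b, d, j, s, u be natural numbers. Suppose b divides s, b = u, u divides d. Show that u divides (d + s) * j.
Because b = u and b divides s, u divides s. u divides d, so u divides d + s. Then u divides (d + s) * j.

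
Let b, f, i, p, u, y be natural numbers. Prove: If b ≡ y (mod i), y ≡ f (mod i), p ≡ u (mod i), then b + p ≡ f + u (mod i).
b ≡ y (mod i) and y ≡ f (mod i), therefore b ≡ f (mod i). p ≡ u (mod i), so b + p ≡ f + u (mod i).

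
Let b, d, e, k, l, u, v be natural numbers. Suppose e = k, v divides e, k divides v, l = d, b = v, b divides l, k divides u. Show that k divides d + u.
From e = k and v divides e, v divides k. k divides v, so v = k. b = v and b divides l, hence v divides l. l = d, so v divides d. v = k, so k divides d. Since k divides u, k divides d + u.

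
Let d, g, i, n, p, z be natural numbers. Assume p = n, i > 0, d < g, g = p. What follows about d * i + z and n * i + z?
d * i + z < n * i + z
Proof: g = p and d < g, so d < p. Since p = n, d < n. Since i > 0, by multiplying by a positive, d * i < n * i. Then d * i + z < n * i + z.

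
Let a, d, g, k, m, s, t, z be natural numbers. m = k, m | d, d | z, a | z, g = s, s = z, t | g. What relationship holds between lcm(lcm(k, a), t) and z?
lcm(lcm(k, a), t) | z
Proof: Since m | d and d | z, m | z. Since m = k, k | z. a | z, so lcm(k, a) | z. From g = s and s = z, g = z. Since t | g, t | z. Since lcm(k, a) | z, lcm(lcm(k, a), t) | z.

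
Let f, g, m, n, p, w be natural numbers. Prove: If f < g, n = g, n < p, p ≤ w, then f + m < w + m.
n = g and n < p, therefore g < p. From f < g, f < p. From p ≤ w, f < w. Then f + m < w + m.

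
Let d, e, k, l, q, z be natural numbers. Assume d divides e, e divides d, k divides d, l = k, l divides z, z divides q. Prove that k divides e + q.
d divides e and e divides d, so d = e. Since k divides d, k divides e. l = k and l divides z, hence k divides z. Since z divides q, k divides q. k divides e, so k divides e + q.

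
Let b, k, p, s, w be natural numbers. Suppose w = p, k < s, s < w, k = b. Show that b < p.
Since k < s and s < w, k < w. k = b, so b < w. w = p, so b < p.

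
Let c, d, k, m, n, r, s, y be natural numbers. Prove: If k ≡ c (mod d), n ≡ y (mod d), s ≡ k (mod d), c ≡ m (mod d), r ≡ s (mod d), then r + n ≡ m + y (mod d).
r ≡ s (mod d) and s ≡ k (mod d), so r ≡ k (mod d). Since k ≡ c (mod d), r ≡ c (mod d). Since c ≡ m (mod d), r ≡ m (mod d). Since n ≡ y (mod d), r + n ≡ m + y (mod d).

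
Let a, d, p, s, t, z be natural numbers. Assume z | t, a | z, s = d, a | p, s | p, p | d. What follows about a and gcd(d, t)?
a | gcd(d, t)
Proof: s = d and s | p, hence d | p. p | d, so p = d. From a | p, a | d. a | z and z | t, so a | t. a | d, so a | gcd(d, t).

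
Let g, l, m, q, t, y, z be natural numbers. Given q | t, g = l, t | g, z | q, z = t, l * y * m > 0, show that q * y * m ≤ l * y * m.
From z = t and z | q, t | q. Since q | t, t = q. Since g = l and t | g, t | l. Since t = q, q | l. Then q * y | l * y. Then q * y * m | l * y * m. Since l * y * m > 0, q * y * m ≤ l * y * m.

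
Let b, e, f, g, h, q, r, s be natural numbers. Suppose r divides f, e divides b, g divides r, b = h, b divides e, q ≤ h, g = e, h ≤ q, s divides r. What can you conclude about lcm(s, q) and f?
lcm(s, q) divides f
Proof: h ≤ q and q ≤ h, hence h = q. From b = h, b = q. e divides b and b divides e, hence e = b. Since g = e and g divides r, e divides r. e = b, so b divides r. Since b = q, q divides r. Since s divides r, lcm(s, q) divides r. Because r divides f, lcm(s, q) divides f.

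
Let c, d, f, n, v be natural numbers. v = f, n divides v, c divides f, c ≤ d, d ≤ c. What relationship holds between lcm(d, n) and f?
lcm(d, n) divides f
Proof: c ≤ d and d ≤ c, so c = d. c divides f, so d divides f. v = f and n divides v, therefore n divides f. d divides f, so lcm(d, n) divides f.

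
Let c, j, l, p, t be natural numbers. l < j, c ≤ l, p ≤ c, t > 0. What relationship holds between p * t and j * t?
p * t < j * t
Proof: Because p ≤ c and c ≤ l, p ≤ l. l < j, so p < j. Since t > 0, p * t < j * t.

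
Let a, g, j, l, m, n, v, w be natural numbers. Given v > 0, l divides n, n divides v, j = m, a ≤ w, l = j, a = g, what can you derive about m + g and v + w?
m + g ≤ v + w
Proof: l = j and l divides n, so j divides n. n divides v, so j divides v. Since v > 0, j ≤ v. From j = m, m ≤ v. From a = g and a ≤ w, g ≤ w. From m ≤ v, m + g ≤ v + w.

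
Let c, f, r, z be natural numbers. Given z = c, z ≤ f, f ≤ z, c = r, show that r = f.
f ≤ z and z ≤ f, therefore f = z. Since z = c, f = c. Since c = r, f = r. Then r = f.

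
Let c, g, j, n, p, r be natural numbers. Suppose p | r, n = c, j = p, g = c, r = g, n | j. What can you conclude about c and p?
c = p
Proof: j = p and n | j, therefore n | p. n = c, so c | p. r = g and g = c, thus r = c. Since p | r, p | c. c | p, so c = p.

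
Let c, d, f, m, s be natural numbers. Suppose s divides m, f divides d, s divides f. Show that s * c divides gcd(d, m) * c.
s divides f and f divides d, so s divides d. Since s divides m, s divides gcd(d, m). Then s * c divides gcd(d, m) * c.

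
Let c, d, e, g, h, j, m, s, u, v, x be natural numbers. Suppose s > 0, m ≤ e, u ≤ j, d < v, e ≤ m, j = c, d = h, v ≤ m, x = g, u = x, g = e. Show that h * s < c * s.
d = h and d < v, so h < v. Since m ≤ e and e ≤ m, m = e. v ≤ m, so v ≤ e. Because u = x and x = g, u = g. Since g = e, u = e. Since u ≤ j, e ≤ j. Since v ≤ e, v ≤ j. h < v, so h < j. j = c, so h < c. Because s > 0, h * s < c * s.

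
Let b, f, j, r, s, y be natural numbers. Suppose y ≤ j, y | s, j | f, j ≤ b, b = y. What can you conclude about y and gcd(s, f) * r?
y | gcd(s, f) * r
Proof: b = y and j ≤ b, thus j ≤ y. Since y ≤ j, j = y. Since j | f, y | f. From y | s, y | gcd(s, f). Then y | gcd(s, f) * r.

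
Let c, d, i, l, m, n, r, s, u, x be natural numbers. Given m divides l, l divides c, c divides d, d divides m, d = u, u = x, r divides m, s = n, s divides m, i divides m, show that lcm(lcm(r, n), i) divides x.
m divides l and l divides c, so m divides c. Since c divides d, m divides d. Since d divides m, m = d. d = u, so m = u. Since u = x, m = x. s = n and s divides m, so n divides m. From r divides m, lcm(r, n) divides m. i divides m, so lcm(lcm(r, n), i) divides m. m = x, so lcm(lcm(r, n), i) divides x.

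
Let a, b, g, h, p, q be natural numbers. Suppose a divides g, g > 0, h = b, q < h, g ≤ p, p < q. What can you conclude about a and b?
a < b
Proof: From a divides g and g > 0, a ≤ g. g ≤ p, so a ≤ p. Since p < q and q < h, p < h. h = b, so p < b. Since a ≤ p, a < b.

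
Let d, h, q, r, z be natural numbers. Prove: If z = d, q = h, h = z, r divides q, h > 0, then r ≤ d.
h = z and z = d, so h = d. q = h and r divides q, hence r divides h. Because h > 0, r ≤ h. Since h = d, r ≤ d.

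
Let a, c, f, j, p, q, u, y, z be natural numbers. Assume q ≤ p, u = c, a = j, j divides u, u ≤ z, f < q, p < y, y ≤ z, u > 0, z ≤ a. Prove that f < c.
a = j and z ≤ a, thus z ≤ j. From j divides u and u > 0, j ≤ u. z ≤ j, so z ≤ u. From u ≤ z, z = u. u = c, so z = c. p < y and y ≤ z, so p < z. From z = c, p < c. q ≤ p, so q < c. f < q, so f < c.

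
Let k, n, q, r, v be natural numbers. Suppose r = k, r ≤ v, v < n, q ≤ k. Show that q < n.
Since r = k and r ≤ v, k ≤ v. Since v < n, k < n. Since q ≤ k, q < n.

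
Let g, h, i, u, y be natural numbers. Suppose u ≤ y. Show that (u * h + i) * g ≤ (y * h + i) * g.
Since u ≤ y, u * h ≤ y * h. Then u * h + i ≤ y * h + i. Then (u * h + i) * g ≤ (y * h + i) * g.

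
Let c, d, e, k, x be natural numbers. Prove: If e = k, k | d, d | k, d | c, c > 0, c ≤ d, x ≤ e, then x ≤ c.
k | d and d | k, hence k = d. Since e = k, e = d. d | c and c > 0, so d ≤ c. Because c ≤ d, d = c. e = d, so e = c. x ≤ e, so x ≤ c.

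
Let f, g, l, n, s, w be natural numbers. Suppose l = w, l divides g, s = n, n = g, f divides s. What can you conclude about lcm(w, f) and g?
lcm(w, f) divides g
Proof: From l = w and l divides g, w divides g. s = n and n = g, hence s = g. Because f divides s, f divides g. From w divides g, lcm(w, f) divides g.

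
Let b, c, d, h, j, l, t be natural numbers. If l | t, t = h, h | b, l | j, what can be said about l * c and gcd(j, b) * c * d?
l * c | gcd(j, b) * c * d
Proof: Since t = h and l | t, l | h. h | b, so l | b. Since l | j, l | gcd(j, b). Then l * c | gcd(j, b) * c. Then l * c | gcd(j, b) * c * d.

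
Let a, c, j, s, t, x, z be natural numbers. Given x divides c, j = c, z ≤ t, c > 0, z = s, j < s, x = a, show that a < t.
x = a and x divides c, so a divides c. From c > 0, a ≤ c. Because j = c and j < s, c < s. Since a ≤ c, a < s. z = s and z ≤ t, therefore s ≤ t. a < s, so a < t.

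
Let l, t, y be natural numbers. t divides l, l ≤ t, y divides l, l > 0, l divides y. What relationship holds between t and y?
t = y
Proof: t divides l and l > 0, therefore t ≤ l. Because l ≤ t, t = l. l divides y and y divides l, therefore l = y. t = l, so t = y.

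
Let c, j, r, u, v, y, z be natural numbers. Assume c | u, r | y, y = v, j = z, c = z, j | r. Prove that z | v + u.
y = v and r | y, so r | v. j | r, so j | v. j = z, so z | v. Since c = z and c | u, z | u. z | v, so z | v + u.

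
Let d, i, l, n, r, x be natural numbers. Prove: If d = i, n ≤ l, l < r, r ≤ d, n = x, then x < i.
Since n ≤ l and l < r, n < r. Since n = x, x < r. r ≤ d, so x < d. d = i, so x < i.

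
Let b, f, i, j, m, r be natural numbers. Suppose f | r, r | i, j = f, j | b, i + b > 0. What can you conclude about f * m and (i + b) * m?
f * m ≤ (i + b) * m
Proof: From f | r and r | i, f | i. j = f and j | b, therefore f | b. f | i, so f | i + b. Since i + b > 0, f ≤ i + b. Then f * m ≤ (i + b) * m.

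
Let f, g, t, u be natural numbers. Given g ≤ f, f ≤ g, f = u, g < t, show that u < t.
g ≤ f and f ≤ g, hence g = f. Since f = u, g = u. g < t, so u < t.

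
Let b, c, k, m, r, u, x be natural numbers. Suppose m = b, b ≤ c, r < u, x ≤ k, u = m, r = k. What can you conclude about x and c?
x < c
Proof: u = m and r < u, so r < m. Since m = b, r < b. r = k, so k < b. Since x ≤ k, x < b. From b ≤ c, x < c.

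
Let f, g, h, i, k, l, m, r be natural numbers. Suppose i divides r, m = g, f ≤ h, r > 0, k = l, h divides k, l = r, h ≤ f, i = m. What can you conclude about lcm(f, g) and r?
lcm(f, g) ≤ r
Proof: k = l and l = r, thus k = r. Because h ≤ f and f ≤ h, h = f. h divides k, so f divides k. k = r, so f divides r. i = m and m = g, so i = g. i divides r, so g divides r. f divides r, so lcm(f, g) divides r. From r > 0, lcm(f, g) ≤ r.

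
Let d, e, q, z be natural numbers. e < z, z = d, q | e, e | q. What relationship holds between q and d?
q < d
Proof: e | q and q | e, hence e = q. Since z = d and e < z, e < d. Since e = q, q < d.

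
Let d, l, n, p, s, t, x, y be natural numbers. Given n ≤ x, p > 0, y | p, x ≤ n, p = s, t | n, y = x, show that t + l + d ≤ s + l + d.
Since x ≤ n and n ≤ x, x = n. Since y = x, y = n. From y | p, n | p. t | n, so t | p. Since p > 0, t ≤ p. p = s, so t ≤ s. Then t + l ≤ s + l. Then t + l + d ≤ s + l + d.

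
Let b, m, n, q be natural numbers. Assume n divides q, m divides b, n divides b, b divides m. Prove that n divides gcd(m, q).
Because b divides m and m divides b, b = m. Since n divides b, n divides m. Because n divides q, n divides gcd(m, q).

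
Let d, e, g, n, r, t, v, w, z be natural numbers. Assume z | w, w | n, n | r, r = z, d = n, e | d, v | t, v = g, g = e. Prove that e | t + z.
v = g and g = e, so v = e. Since v | t, e | t. Because r = z and n | r, n | z. z | w and w | n, thus z | n. Because n | z, n = z. d = n and e | d, hence e | n. From n = z, e | z. Since e | t, e | t + z.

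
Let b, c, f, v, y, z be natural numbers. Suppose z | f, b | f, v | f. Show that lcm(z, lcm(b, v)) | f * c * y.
Since b | f and v | f, lcm(b, v) | f. z | f, so lcm(z, lcm(b, v)) | f. Then lcm(z, lcm(b, v)) | f * c. Then lcm(z, lcm(b, v)) | f * c * y.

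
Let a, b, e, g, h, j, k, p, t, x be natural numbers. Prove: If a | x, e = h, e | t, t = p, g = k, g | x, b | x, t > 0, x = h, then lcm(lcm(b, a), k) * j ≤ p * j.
Since b | x and a | x, lcm(b, a) | x. g = k and g | x, hence k | x. From lcm(b, a) | x, lcm(lcm(b, a), k) | x. Since x = h, lcm(lcm(b, a), k) | h. Since e = h and e | t, h | t. lcm(lcm(b, a), k) | h, so lcm(lcm(b, a), k) | t. t > 0, so lcm(lcm(b, a), k) ≤ t. Since t = p, lcm(lcm(b, a), k) ≤ p. Then lcm(lcm(b, a), k) * j ≤ p * j.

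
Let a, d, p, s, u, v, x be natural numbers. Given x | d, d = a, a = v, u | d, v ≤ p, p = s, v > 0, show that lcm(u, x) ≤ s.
Because d = a and a = v, d = v. From u | d and x | d, lcm(u, x) | d. d = v, so lcm(u, x) | v. v > 0, so lcm(u, x) ≤ v. v ≤ p, so lcm(u, x) ≤ p. Since p = s, lcm(u, x) ≤ s.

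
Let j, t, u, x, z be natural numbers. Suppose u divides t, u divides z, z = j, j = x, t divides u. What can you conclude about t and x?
t divides x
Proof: z = j and j = x, thus z = x. From u divides t and t divides u, u = t. u divides z, so t divides z. Since z = x, t divides x.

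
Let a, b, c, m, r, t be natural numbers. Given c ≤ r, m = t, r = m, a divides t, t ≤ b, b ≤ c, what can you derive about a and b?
a divides b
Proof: Because r = m and c ≤ r, c ≤ m. b ≤ c, so b ≤ m. From m = t, b ≤ t. Since t ≤ b, t = b. Since a divides t, a divides b.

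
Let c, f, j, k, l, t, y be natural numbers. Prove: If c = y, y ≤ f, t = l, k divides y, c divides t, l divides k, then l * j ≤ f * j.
t = l and c divides t, thus c divides l. Since c = y, y divides l. Since l divides k and k divides y, l divides y. Since y divides l, y = l. y ≤ f, so l ≤ f. By multiplying by a non-negative, l * j ≤ f * j.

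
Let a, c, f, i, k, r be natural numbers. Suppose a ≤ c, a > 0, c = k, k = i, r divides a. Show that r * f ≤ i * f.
r divides a and a > 0, hence r ≤ a. c = k and k = i, so c = i. Since a ≤ c, a ≤ i. r ≤ a, so r ≤ i. By multiplying by a non-negative, r * f ≤ i * f.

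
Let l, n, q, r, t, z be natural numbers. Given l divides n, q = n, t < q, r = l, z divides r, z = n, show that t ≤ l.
From r = l and z divides r, z divides l. Since z = n, n divides l. l divides n, so n = l. Since q = n, q = l. Since t < q, t < l. Then t ≤ l.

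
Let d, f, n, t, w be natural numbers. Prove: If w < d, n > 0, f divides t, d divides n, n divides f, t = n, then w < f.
t = n and f divides t, thus f divides n. From n divides f, n = f. d divides n and n > 0, so d ≤ n. w < d, so w < n. n = f, so w < f.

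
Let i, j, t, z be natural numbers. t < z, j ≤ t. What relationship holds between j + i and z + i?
j + i < z + i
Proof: j ≤ t and t < z, hence j < z. Then j + i < z + i.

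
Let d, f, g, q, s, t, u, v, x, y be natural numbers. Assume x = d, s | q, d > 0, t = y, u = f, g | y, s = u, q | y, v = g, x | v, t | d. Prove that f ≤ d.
Since s = u and u = f, s = f. t = y and t | d, thus y | d. From v = g and x | v, x | g. g | y, so x | y. x = d, so d | y. y | d, so y = d. s | q and q | y, so s | y. y = d, so s | d. d > 0, so s ≤ d. Since s = f, f ≤ d.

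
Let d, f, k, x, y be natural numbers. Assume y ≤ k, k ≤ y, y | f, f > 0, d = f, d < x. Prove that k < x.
y ≤ k and k ≤ y, hence y = k. From y | f and f > 0, y ≤ f. y = k, so k ≤ f. Because d = f and d < x, f < x. Since k ≤ f, k < x.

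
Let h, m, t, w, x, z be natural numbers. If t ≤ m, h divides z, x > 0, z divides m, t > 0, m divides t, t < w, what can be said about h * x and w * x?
h * x < w * x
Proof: Since m divides t and t > 0, m ≤ t. From t ≤ m, m = t. z divides m, so z divides t. Since h divides z, h divides t. t > 0, so h ≤ t. Because t < w, h < w. Since x > 0, by multiplying by a positive, h * x < w * x.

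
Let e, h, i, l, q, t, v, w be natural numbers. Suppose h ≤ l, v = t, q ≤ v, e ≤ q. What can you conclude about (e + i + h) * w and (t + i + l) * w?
(e + i + h) * w ≤ (t + i + l) * w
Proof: Because e ≤ q and q ≤ v, e ≤ v. v = t, so e ≤ t. Then e + i ≤ t + i. From h ≤ l, e + i + h ≤ t + i + l. By multiplying by a non-negative, (e + i + h) * w ≤ (t + i + l) * w.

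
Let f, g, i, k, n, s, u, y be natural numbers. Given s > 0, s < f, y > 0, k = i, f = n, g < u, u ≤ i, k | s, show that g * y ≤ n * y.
Because g < u and u ≤ i, g < i. k | s and s > 0, hence k ≤ s. Since s < f, k < f. From k = i, i < f. Since f = n, i < n. Since g < i, g < n. y > 0, so g * y < n * y. Then g * y ≤ n * y.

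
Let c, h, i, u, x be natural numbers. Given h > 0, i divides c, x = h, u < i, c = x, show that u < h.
c = x and i divides c, hence i divides x. x = h, so i divides h. Since h > 0, i ≤ h. u < i, so u < h.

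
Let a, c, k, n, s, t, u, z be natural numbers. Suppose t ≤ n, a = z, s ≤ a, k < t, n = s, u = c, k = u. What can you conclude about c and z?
c < z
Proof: Because k < t and t ≤ n, k < n. k = u, so u < n. Since n = s, u < s. From a = z and s ≤ a, s ≤ z. Since u < s, u < z. Since u = c, c < z.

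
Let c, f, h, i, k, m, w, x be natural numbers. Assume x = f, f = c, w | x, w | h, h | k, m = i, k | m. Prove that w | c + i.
Because x = f and f = c, x = c. Since w | x, w | c. w | h and h | k, therefore w | k. Because m = i and k | m, k | i. w | k, so w | i. w | c, so w | c + i.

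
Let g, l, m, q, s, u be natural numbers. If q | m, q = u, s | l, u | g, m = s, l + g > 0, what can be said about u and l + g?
u ≤ l + g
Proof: From m = s and q | m, q | s. s | l, so q | l. q = u, so u | l. Since u | g, u | l + g. l + g > 0, so u ≤ l + g.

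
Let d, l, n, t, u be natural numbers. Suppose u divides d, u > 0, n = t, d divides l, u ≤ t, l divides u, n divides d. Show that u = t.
d divides l and l divides u, hence d divides u. Since u divides d, d = u. n = t and n divides d, therefore t divides d. Since d = u, t divides u. From u > 0, t ≤ u. From u ≤ t, t = u. Then u = t.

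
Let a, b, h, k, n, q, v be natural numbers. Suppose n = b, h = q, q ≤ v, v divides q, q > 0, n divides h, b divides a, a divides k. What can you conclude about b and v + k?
b divides v + k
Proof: Because v divides q and q > 0, v ≤ q. Since q ≤ v, q = v. Since h = q, h = v. n divides h, so n divides v. n = b, so b divides v. b divides a and a divides k, hence b divides k. From b divides v, b divides v + k.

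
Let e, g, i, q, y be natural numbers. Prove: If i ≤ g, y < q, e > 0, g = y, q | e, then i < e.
Since g = y and i ≤ g, i ≤ y. Since y < q, i < q. Because q | e and e > 0, q ≤ e. i < q, so i < e.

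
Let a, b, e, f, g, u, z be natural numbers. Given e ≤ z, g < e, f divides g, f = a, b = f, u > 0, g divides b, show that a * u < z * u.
Because b = f and g divides b, g divides f. Since f divides g, g = f. Since f = a, g = a. g < e and e ≤ z, hence g < z. g = a, so a < z. Combined with u > 0, by multiplying by a positive, a * u < z * u.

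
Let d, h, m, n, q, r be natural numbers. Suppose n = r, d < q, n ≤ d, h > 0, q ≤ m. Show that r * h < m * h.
n ≤ d and d < q, hence n < q. q ≤ m, so n < m. n = r, so r < m. Combined with h > 0, by multiplying by a positive, r * h < m * h.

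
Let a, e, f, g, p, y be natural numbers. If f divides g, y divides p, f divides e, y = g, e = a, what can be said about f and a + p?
f divides a + p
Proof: e = a and f divides e, therefore f divides a. Because y = g and y divides p, g divides p. Since f divides g, f divides p. f divides a, so f divides a + p.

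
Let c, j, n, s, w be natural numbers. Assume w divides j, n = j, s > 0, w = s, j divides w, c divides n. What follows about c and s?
c ≤ s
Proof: Since j divides w and w divides j, j = w. Since w = s, j = s. n = j, so n = s. c divides n, so c divides s. Since s > 0, c ≤ s.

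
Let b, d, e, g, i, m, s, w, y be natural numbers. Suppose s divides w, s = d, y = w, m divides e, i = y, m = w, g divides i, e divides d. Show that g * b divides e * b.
Because m = w and m divides e, w divides e. Because s = d and s divides w, d divides w. Since e divides d, e divides w. Since w divides e, w = e. Since y = w, y = e. i = y and g divides i, thus g divides y. Because y = e, g divides e. Then g * b divides e * b.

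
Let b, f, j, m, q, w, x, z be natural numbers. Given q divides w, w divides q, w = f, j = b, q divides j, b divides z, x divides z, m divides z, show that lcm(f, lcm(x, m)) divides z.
q divides w and w divides q, hence q = w. w = f, so q = f. From j = b and q divides j, q divides b. b divides z, so q divides z. Since q = f, f divides z. Because x divides z and m divides z, lcm(x, m) divides z. From f divides z, lcm(f, lcm(x, m)) divides z.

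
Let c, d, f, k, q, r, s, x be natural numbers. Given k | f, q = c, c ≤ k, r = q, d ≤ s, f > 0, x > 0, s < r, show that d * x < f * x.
r = q and q = c, hence r = c. Because d ≤ s and s < r, d < r. r = c, so d < c. Because k | f and f > 0, k ≤ f. Since c ≤ k, c ≤ f. d < c, so d < f. x > 0, so d * x < f * x.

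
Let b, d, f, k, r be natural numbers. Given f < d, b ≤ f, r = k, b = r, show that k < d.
b = r and r = k, so b = k. From b ≤ f and f < d, b < d. b = k, so k < d.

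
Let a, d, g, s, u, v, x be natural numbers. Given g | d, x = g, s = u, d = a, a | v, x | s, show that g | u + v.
From s = u and x | s, x | u. x = g, so g | u. Since d = a and g | d, g | a. Since a | v, g | v. g | u, so g | u + v.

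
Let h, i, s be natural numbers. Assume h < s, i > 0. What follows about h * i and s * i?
h * i < s * i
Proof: From h < s and i > 0, by multiplying by a positive, h * i < s * i.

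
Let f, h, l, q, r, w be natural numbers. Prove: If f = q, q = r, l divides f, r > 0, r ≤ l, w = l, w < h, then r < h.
From f = q and q = r, f = r. l divides f, so l divides r. r > 0, so l ≤ r. Since r ≤ l, l = r. w = l and w < h, thus l < h. l = r, so r < h.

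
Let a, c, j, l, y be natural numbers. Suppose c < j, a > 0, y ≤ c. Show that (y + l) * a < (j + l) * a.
Since y ≤ c and c < j, y < j. Then y + l < j + l. Since a > 0, by multiplying by a positive, (y + l) * a < (j + l) * a.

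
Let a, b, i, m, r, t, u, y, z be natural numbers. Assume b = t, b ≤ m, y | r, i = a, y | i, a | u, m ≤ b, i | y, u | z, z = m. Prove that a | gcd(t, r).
m ≤ b and b ≤ m, hence m = b. z = m, so z = b. a | u and u | z, therefore a | z. z = b, so a | b. b = t, so a | t. y | i and i | y, therefore y = i. Since y | r, i | r. i = a, so a | r. From a | t, a | gcd(t, r).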